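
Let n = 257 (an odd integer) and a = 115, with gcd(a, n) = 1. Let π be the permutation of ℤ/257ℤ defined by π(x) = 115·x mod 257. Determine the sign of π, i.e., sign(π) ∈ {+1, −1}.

Orbit of 13 under x↦115x: [13, 210, 249, 108, 84, 151, 146]… (length divides ord_257(115)).
π_115 has 2 disjoint cycles with lengths [256, 1] on {0,…,256}.
257 − 2 = 255 transpositions; sign(π) = (−1)^255 = -1.
Check: (115/257) = -1 by Zolotarev.

-1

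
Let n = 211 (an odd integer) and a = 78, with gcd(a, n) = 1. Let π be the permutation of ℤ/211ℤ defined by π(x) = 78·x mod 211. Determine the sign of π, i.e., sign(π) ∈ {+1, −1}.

+1

Trace 6: π^k(6) = [6, 46, 1, 78, 176, 13, 170] for k=0..6.
3 cycles of lengths [105, 105, 1].
Σ(ℓ_i−1) = 211−3 = 208; sign = (−1)^208 = +1.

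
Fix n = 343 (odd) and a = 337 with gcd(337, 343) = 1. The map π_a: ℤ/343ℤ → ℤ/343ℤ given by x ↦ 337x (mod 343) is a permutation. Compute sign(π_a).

+1

Orbit of 127 under x↦337x: [127, 267, 113, 8, 295, 288, 330]… (length divides ord_343(337)).
π_337 has 19 disjoint cycles with lengths [49, 49, 49, 49, 49, 49, 7, 7, 7, 7, 7, 7, 1, 1, 1, 1, 1, 1, 1] on {0,…,342}.
19 cycles on 343: each ℓ→(−1)^(ℓ−1), product (−1)^324 = +1.
Via Zolotarev, sign(π_{337}) = (337|343) = +1.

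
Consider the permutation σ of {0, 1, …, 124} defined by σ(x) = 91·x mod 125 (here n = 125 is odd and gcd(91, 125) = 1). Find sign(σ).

Trace 116: π^k(116) = [116, 56, 96, 111, 101, 66, 6] for k=0..6.
Decompose π into cycles: lengths [25, 25, 25, 25, 5, 5, 5, 5, 1, 1, 1, 1, 1] (13 cycles, including the fixed point 0).
13 cycles on 125: each ℓ→(−1)^(ℓ−1), product (−1)^112 = +1.
(91|125)_J = +1 (Zolotarev's lemma cross-check).

+1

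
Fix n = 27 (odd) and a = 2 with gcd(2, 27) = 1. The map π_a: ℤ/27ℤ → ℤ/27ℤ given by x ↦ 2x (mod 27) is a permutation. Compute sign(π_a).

-1

Orbit of 1 under x↦2x: [1, 2, 4, 8, 16, 5, 10]… (length divides ord_27(2)).
Decompose π into cycles: lengths [18, 6, 2, 1] (4 cycles, including the fixed point 0).
With 4 cycles on 27 points, sign = (−1)^{27−4} = -1.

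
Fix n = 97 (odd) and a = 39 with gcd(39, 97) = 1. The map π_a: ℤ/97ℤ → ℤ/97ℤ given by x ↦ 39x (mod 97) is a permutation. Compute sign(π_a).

-1

Trace 67: π^k(67) = [67, 91, 57, 89, 76, 54, 69] for k=0..6.
π_39 has 2 disjoint cycles with lengths [96, 1] on {0,…,96}.
sign(π) = (−1)^{n − #cycles} = (−1)^{97−2} = (−1)^95 = -1.
Via Zolotarev, sign(π_{39}) = (39|97) = -1.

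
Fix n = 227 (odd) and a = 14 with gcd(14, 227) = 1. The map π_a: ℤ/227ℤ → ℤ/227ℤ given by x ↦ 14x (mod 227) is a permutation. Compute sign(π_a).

-1

Start at x=2: 2 → 28 → 165 → 40 → 106 → 122 → 119 → … (one orbit).
2 cycles of lengths [226, 1].
2 cycles on 227: each ℓ→(−1)^(ℓ−1), product (−1)^225 = -1.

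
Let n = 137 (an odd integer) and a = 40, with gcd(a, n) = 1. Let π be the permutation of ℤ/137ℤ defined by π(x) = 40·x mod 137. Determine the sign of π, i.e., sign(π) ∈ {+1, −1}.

-1

Trace 56: π^k(56) = [56, 48, 2, 80, 49, 42, 36] for k=0..6.
Cycle lengths of π_40 on ℤ/137ℤ: [136, 1]; 2 cycles in total.
2 cycles on 137: each ℓ→(−1)^(ℓ−1), product (−1)^135 = -1.
The Jacobi symbol (40|137) = -1 (Zolotarev) agrees.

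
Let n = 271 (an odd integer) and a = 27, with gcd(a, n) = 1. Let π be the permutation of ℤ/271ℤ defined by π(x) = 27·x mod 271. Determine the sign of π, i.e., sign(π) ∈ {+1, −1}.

-1

Trace 187: π^k(187) = [187, 171, 10, 270, 244, 84, 100] for k=0..6.
Cycle type of π: 10×27 + 1; total 28 cycles.
28 cycles on 271: each ℓ→(−1)^(ℓ−1), product (−1)^243 = -1.
Check: (27/271) = -1 by Zolotarev.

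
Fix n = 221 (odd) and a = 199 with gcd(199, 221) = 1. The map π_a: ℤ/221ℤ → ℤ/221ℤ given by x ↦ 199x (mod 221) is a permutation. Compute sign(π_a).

Orbit of 88 under x↦199x: [88, 53, 160, 16, 90, 9, 23]… (length divides ord_221(199)).
Cycle lengths of π_199 on ℤ/221ℤ: [48, 48, 48, 48, 16, 6, 6, 1]; 8 cycles in total.
With 8 cycles on 221 points, sign = (−1)^{221−8} = -1.
Via Zolotarev, sign(π_{199}) = (199|221) = -1.

-1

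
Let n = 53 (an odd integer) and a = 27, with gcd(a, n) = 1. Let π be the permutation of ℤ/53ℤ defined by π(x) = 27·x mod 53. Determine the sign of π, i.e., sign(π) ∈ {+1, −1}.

-1

Start at x=28: 28 → 14 → 7 → 30 → 15 → 34 → 17 → … (one orbit).
Decompose π into cycles: lengths [52, 1] (2 cycles, including the fixed point 0).
sign(π) = (−1)^{n − #cycles} = (−1)^{53−2} = (−1)^51 = -1.
(27|53)_J = -1 (Zolotarev's lemma cross-check).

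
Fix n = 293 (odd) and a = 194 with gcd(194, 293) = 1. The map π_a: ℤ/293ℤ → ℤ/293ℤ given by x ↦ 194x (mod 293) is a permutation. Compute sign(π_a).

-1

Start at x=45: 45 → 233 → 80 → 284 → 12 → 277 → 119 → … (one orbit).
The orbit structure of x ↦ 194x mod 293: 2 orbits of sizes [292, 1].
293 − 2 = 291 transpositions; sign(π) = (−1)^291 = -1.
Check: (194/293) = -1 by Zolotarev.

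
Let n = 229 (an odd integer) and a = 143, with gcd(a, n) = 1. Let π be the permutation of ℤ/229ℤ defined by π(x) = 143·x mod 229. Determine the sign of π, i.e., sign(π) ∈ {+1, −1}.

-1

Orbit of 203 under x↦143x: [203, 175, 64, 221, 1, 143, 68]… (length divides ord_229(143)).
4 cycles of lengths [76, 76, 76, 1].
Σ(ℓ_i−1) = 229−4 = 225; sign = (−1)^225 = -1.
Check: (143/229) = -1 by Zolotarev.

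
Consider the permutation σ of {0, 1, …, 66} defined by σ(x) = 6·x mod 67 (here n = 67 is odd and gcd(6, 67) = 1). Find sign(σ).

+1

Orbit of 64 under x↦6x: [64, 49, 26, 22, 65, 55, 62]… (length divides ord_67(6)).
3 cycles of lengths [33, 33, 1].
n − c = 67 − 3 = 64; sign = (−1)^64 = +1.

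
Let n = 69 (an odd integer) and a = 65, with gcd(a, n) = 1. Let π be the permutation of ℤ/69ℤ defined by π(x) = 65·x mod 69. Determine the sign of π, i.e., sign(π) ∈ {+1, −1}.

+1

Start at x=4: 4 → 53 → 64 → 20 → 58 → 44 → 31 → … (one orbit).
Decompose π into cycles: lengths [22, 22, 22, 2, 1] (5 cycles, including the fixed point 0).
sign(π) = (−1)^{n − #cycles} = (−1)^{69−5} = (−1)^64 = +1.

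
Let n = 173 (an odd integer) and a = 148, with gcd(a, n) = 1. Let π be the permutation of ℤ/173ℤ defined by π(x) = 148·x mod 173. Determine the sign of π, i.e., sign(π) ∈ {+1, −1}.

+1

Start at x=152: 152 → 6 → 23 → 117 → 16 → 119 → 139 → … (one orbit).
Cycle lengths of π_148 on ℤ/173ℤ: [43, 43, 43, 43, 1]; 5 cycles in total.
n − c = 173 − 5 = 168; sign = (−1)^168 = +1.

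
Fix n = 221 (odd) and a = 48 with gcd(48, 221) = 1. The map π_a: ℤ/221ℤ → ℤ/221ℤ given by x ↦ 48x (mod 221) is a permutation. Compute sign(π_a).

Trace 191: π^k(191) = [191, 107, 53, 113, 120, 14, 9] for k=0..6.
10 cycles of lengths [48, 48, 48, 48, 16, 3, 3, 3, 3, 1].
sign(π) = (−1)^{n − #cycles} = (−1)^{221−10} = (−1)^211 = -1.
Check: (48/221) = -1 by Zolotarev.

-1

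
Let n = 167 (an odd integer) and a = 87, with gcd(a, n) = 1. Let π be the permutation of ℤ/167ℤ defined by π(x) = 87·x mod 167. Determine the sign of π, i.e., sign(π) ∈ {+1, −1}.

+1

Start at x=21: 21 → 157 → 132 → 128 → 114 → 65 → 144 → … (one orbit).
Cycle lengths of π_87 on ℤ/167ℤ: [83, 83, 1]; 3 cycles in total.
With 3 cycles on 167 points, sign = (−1)^{167−3} = +1.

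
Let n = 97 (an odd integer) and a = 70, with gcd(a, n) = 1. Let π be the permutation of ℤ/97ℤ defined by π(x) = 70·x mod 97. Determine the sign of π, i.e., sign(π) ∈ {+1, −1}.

Trace 1: π^k(1) = [1, 70, 50, 8, 75, 12, 64] for k=0..6.
Cycle type of π: 16×6 + 1; total 7 cycles.
Σ(ℓ_i−1) = 97−7 = 90; sign = (−1)^90 = +1.
(70|97)_J = +1 (Zolotarev's lemma cross-check).

+1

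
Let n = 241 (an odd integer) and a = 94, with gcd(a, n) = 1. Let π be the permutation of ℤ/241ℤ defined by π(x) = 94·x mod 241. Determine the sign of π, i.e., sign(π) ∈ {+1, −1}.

Trace 1: π^k(1) = [1, 94, 160, 98, 54, 15, 205] for k=0..6.
Decompose π into cycles: lengths [15, 15, 15, 15, 15, 15, 15, 15, 15, 15, 15, 15, 15, 15, 15, 15, 1] (17 cycles, including the fixed point 0).
241 − 17 = 224 transpositions; sign(π) = (−1)^224 = +1.
The Jacobi symbol (94|241) = +1 (Zolotarev) agrees.

+1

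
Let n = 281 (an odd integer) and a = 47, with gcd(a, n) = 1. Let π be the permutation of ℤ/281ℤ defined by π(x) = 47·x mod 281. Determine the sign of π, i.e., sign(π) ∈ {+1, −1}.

Trace 113: π^k(113) = [113, 253, 89, 249, 182, 124, 208] for k=0..6.
π_47 has 6 disjoint cycles with lengths [56, 56, 56, 56, 56, 1] on {0,…,280}.
sign(π) = (−1)^{n − #cycles} = (−1)^{281−6} = (−1)^275 = -1.
Via Zolotarev, sign(π_{47}) = (47|281) = -1.

-1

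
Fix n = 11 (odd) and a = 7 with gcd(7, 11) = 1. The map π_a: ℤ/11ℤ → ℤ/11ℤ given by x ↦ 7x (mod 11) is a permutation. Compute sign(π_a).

-1

Trace 6: π^k(6) = [6, 9, 8, 1, 7, 5, 2] for k=0..6.
π_7 has 2 disjoint cycles with lengths [10, 1] on {0,…,10}.
11 − 2 = 9 transpositions; sign(π) = (−1)^9 = -1.
Zolotarev: (7|11) = -1, matching the cycle-count sign.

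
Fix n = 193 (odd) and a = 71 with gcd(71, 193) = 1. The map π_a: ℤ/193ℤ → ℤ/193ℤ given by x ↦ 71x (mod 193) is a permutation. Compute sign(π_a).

-1

Start at x=76: 76 → 185 → 11 → 9 → 60 → 14 → 29 → … (one orbit).
4 cycles of lengths [64, 64, 64, 1].
193 − 4 = 189 transpositions; sign(π) = (−1)^189 = -1.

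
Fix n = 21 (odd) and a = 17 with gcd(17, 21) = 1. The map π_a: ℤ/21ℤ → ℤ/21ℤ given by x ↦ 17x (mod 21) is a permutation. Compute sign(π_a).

Orbit of 17 under x↦17x: [17, 16, 20, 4, 5, 1]… (length divides ord_21(17)).
Cycle lengths of π_17 on ℤ/21ℤ: [6, 6, 6, 2, 1]; 5 cycles in total.
sign(π) = (−1)^{n − #cycles} = (−1)^{21−5} = (−1)^16 = +1.
(17|21)_J = +1 (Zolotarev's lemma cross-check).

+1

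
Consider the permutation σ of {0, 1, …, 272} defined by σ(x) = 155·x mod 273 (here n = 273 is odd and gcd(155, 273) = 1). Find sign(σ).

Orbit of 155 under x↦155x: [155, 1]… (length divides ord_273(155)).
The orbit structure of x ↦ 155x mod 273: 140 orbits of sizes [2, 2, 2, 2, 2, 2, 2, 2, 2, 2, 2, 2, 2, 2, 2, 2, 2, 2, 2, 2, 2, 2, 2, 2, 2, 2, 2, 2, 2, 2, 2, 2, 2, 2, 2, 2, 2, 2, 2, 2, 2, 2, 2, 2, 2, 2, 2, 2, 2, 2, 2, 2, 2, 2, 2, 2, 2, 2, 2, 2, 2, 2, 2, 2, 2, 2, 2, 2, 2, 2, 2, 2, 2, 2, 2, 2, 2, 2, 2, 2, 2, 2, 2, 2, 2, 2, 2, 2, 2, 2, 2, 2, 2, 2, 2, 2, 2, 2, 2, 2, 2, 2, 2, 2, 2, 2, 2, 2, 2, 2, 2, 2, 2, 2, 2, 2, 2, 2, 2, 2, 2, 2, 2, 2, 2, 2, 2, 2, 2, 2, 2, 2, 2, 1, 1, 1, 1, 1, 1, 1].
140 cycles on 273: each ℓ→(−1)^(ℓ−1), product (−1)^133 = -1.
Zolotarev: (155|273) = -1, matching the cycle-count sign.

-1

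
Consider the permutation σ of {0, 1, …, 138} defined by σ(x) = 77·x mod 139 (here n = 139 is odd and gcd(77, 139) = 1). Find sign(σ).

Orbit of 77 under x↦77x: [77, 91, 57, 80, 44, 52, 112]… (length divides ord_139(77)).
Cycle type of π: 23×6 + 1; total 7 cycles.
7 cycles on 139: each ℓ→(−1)^(ℓ−1), product (−1)^132 = +1.
Check: (77/139) = +1 by Zolotarev.

+1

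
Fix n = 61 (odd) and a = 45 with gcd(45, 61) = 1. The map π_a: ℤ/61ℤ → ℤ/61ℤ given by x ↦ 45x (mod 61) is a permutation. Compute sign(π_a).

+1

Trace 20: π^k(20) = [20, 46, 57, 3, 13, 36, 34] for k=0..6.
The orbit structure of x ↦ 45x mod 61: 3 orbits of sizes [30, 30, 1].
61 − 3 = 58 transpositions; sign(π) = (−1)^58 = +1.
(45|61)_J = +1 (Zolotarev's lemma cross-check).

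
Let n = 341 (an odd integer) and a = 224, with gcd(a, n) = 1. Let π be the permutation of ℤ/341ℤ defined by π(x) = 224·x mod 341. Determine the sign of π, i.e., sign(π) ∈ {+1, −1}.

+1

Orbit of 256 under x↦224x: [256, 56, 268, 16, 174, 102, 1]… (length divides ord_341(224)).
Cycle lengths of π_224 on ℤ/341ℤ: [15, 15, 15, 15, 15, 15, 15, 15, 15, 15, 15, 15, 15, 15, 15, 15, 15, 15, 15, 15, 15, 15, 5, 5, 1]; 25 cycles in total.
25 cycles on 341: each ℓ→(−1)^(ℓ−1), product (−1)^316 = +1.
(224|341)_J = +1 (Zolotarev's lemma cross-check).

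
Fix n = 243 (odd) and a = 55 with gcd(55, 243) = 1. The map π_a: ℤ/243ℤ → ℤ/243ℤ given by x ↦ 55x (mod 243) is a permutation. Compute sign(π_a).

+1

Start at x=82: 82 → 136 → 190 → 1 → 55 → 109 → 163 → … (one orbit).
π_55 has 63 disjoint cycles with lengths [9, 9, 9, 9, 9, 9, 9, 9, 9, 9, 9, 9, 9, 9, 9, 9, 9, 9, 3, 3, 3, 3, 3, 3, 3, 3, 3, 3, 3, 3, 3, 3, 3, 3, 3, 3, 1, 1, 1, 1, 1, 1, 1, 1, 1, 1, 1, 1, 1, 1, 1, 1, 1, 1, 1, 1, 1, 1, 1, 1, 1, 1, 1] on {0,…,242}.
sign(π) = (−1)^{n − #cycles} = (−1)^{243−63} = (−1)^180 = +1.
Zolotarev: (55|243) = +1, matching the cycle-count sign.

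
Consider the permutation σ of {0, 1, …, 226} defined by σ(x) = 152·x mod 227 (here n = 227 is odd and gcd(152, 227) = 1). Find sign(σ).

Orbit of 154 under x↦152x: [154, 27, 18, 12, 8, 81, 54]… (length divides ord_227(152)).
Cycle type of π: 226 + 1; total 2 cycles.
Σ(ℓ_i−1) = 227−2 = 225; sign = (−1)^225 = -1.
Check: (152/227) = -1 by Zolotarev.

-1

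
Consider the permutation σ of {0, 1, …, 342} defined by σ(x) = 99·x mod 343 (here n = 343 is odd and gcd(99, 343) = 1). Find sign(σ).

+1

Start at x=197: 197 → 295 → 50 → 148 → 246 → 1 → 99 → 197 (one orbit).
Cycle type of π: 7×42 + 1×49; total 91 cycles.
n − c = 343 − 91 = 252; sign = (−1)^252 = +1.
Zolotarev: (99|343) = +1, matching the cycle-count sign.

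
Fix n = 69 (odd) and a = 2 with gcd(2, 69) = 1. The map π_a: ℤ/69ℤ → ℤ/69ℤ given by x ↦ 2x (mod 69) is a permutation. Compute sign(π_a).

Trace 31: π^k(31) = [31, 62, 55, 41, 13, 26, 52] for k=0..6.
π_2 has 6 disjoint cycles with lengths [22, 22, 11, 11, 2, 1] on {0,…,68}.
n − c = 69 − 6 = 63; sign = (−1)^63 = -1.

-1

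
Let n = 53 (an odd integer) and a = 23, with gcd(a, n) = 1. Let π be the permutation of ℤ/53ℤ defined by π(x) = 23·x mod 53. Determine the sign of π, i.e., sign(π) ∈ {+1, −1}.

Orbit of 1 under x↦23x: [1, 23, 52, 30]… (length divides ord_53(23)).
Cycle lengths of π_23 on ℤ/53ℤ: [4, 4, 4, 4, 4, 4, 4, 4, 4, 4, 4, 4, 4, 1]; 14 cycles in total.
n − c = 53 − 14 = 39; sign = (−1)^39 = -1.

-1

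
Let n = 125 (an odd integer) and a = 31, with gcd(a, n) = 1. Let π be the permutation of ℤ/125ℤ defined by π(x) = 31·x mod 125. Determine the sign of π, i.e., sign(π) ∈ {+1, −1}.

Orbit of 1 under x↦31x: [1, 31, 86, 41, 21, 26, 56]… (length divides ord_125(31)).
Decompose π into cycles: lengths [25, 25, 25, 25, 5, 5, 5, 5, 1, 1, 1, 1, 1] (13 cycles, including the fixed point 0).
125 − 13 = 112 transpositions; sign(π) = (−1)^112 = +1.
Zolotarev: (31|125) = +1, matching the cycle-count sign.

+1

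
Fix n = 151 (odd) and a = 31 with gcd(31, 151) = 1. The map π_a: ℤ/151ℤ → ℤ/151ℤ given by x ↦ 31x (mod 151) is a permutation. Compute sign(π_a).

Start at x=80: 80 → 64 → 21 → 47 → 98 → 18 → 105 → … (one orbit).
3 cycles of lengths [75, 75, 1].
Σ(ℓ_i−1) = 151−3 = 148; sign = (−1)^148 = +1.
The Jacobi symbol (31|151) = +1 (Zolotarev) agrees.

+1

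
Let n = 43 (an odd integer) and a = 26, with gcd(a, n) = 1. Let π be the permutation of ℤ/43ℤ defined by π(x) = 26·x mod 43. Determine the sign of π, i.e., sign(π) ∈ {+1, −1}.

Start at x=18: 18 → 38 → 42 → 17 → 12 → 11 → 28 → … (one orbit).
π_26 has 2 disjoint cycles with lengths [42, 1] on {0,…,42}.
Σ(ℓ_i−1) = 43−2 = 41; sign = (−1)^41 = -1.
Via Zolotarev, sign(π_{26}) = (26|43) = -1.

-1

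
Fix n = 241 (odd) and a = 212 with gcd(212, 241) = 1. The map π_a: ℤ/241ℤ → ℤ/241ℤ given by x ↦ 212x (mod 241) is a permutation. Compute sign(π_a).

Start at x=166: 166 → 6 → 67 → 226 → 194 → 158 → 238 → … (one orbit).
3 cycles of lengths [120, 120, 1].
Σ(ℓ_i−1) = 241−3 = 238; sign = (−1)^238 = +1.
The Jacobi symbol (212|241) = +1 (Zolotarev) agrees.

+1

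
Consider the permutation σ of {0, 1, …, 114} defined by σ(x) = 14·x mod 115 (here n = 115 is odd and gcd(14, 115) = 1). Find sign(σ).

Start at x=114: 114 → 101 → 34 → 16 → 109 → 31 → 89 → … (one orbit).
Cycle type of π: 22×5 + 2×2 + 1; total 8 cycles.
sign(π) = (−1)^{n − #cycles} = (−1)^{115−8} = (−1)^107 = -1.
Check: (14/115) = -1 by Zolotarev.

-1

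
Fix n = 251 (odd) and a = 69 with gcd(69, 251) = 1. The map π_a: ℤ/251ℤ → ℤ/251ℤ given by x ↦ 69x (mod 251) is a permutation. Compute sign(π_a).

Orbit of 125 under x↦69x: [125, 91, 4, 25, 219, 51, 5]… (length divides ord_251(69)).
The orbit structure of x ↦ 69x mod 251: 11 orbits of sizes [25, 25, 25, 25, 25, 25, 25, 25, 25, 25, 1].
Σ(ℓ_i−1) = 251−11 = 240; sign = (−1)^240 = +1.

+1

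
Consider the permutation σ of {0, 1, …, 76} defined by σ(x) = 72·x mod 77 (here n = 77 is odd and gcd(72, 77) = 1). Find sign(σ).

-1

Trace 67: π^k(67) = [67, 50, 58, 18, 64, 65, 60] for k=0..6.
π_72 has 6 disjoint cycles with lengths [30, 30, 10, 3, 3, 1] on {0,…,76}.
n − c = 77 − 6 = 71; sign = (−1)^71 = -1.
Check: (72/77) = -1 by Zolotarev.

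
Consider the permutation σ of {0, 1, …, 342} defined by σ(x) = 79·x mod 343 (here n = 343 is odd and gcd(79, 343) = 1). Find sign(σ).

+1

Trace 116: π^k(116) = [116, 246, 226, 18, 50, 177, 263] for k=0..6.
The orbit structure of x ↦ 79x mod 343: 31 orbits of sizes [21, 21, 21, 21, 21, 21, 21, 21, 21, 21, 21, 21, 21, 21, 3, 3, 3, 3, 3, 3, 3, 3, 3, 3, 3, 3, 3, 3, 3, 3, 1].
31 cycles on 343: each ℓ→(−1)^(ℓ−1), product (−1)^312 = +1.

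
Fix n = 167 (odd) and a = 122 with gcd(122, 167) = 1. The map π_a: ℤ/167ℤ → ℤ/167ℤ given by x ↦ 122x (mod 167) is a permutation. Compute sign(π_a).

+1

Start at x=42: 42 → 114 → 47 → 56 → 152 → 7 → 19 → … (one orbit).
Decompose π into cycles: lengths [83, 83, 1] (3 cycles, including the fixed point 0).
sign(π) = (−1)^{n − #cycles} = (−1)^{167−3} = (−1)^164 = +1.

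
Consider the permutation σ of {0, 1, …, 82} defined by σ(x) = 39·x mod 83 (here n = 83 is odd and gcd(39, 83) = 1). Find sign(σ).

-1

Trace 46: π^k(46) = [46, 51, 80, 49, 2, 78, 54] for k=0..6.
π_39 has 2 disjoint cycles with lengths [82, 1] on {0,…,82}.
2 cycles on 83: each ℓ→(−1)^(ℓ−1), product (−1)^81 = -1.
Zolotarev: (39|83) = -1, matching the cycle-count sign.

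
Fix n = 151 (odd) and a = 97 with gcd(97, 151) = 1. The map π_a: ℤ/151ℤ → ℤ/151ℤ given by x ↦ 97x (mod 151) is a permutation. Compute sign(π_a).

Orbit of 37 under x↦97x: [37, 116, 78, 16, 42, 148, 11]… (length divides ord_151(97)).
The orbit structure of x ↦ 97x mod 151: 3 orbits of sizes [75, 75, 1].
n − c = 151 − 3 = 148; sign = (−1)^148 = +1.
The Jacobi symbol (97|151) = +1 (Zolotarev) agrees.

+1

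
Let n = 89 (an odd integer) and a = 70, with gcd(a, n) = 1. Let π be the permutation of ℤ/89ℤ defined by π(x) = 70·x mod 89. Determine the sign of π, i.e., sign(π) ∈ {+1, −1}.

-1

Orbit of 27 under x↦70x: [27, 21, 46, 16, 52, 80, 82]… (length divides ord_89(70)).
The orbit structure of x ↦ 70x mod 89: 2 orbits of sizes [88, 1].
2 cycles on 89: each ℓ→(−1)^(ℓ−1), product (−1)^87 = -1.
Check: (70/89) = -1 by Zolotarev.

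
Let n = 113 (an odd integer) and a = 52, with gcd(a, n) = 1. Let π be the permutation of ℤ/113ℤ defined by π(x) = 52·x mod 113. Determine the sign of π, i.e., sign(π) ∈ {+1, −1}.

+1

Start at x=22: 22 → 14 → 50 → 1 → 52 → 105 → 36 → … (one orbit).
The orbit structure of x ↦ 52x mod 113: 3 orbits of sizes [56, 56, 1].
With 3 cycles on 113 points, sign = (−1)^{113−3} = +1.
Check: (52/113) = +1 by Zolotarev.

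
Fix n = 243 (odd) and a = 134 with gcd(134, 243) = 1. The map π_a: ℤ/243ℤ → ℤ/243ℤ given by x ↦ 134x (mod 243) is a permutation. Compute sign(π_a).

-1

Trace 188: π^k(188) = [188, 163, 215, 136, 242, 109, 26] for k=0..6.
32 cycles of lengths [18, 18, 18, 18, 18, 18, 18, 18, 18, 6, 6, 6, 6, 6, 6, 6, 6, 6, 2, 2, 2, 2, 2, 2, 2, 2, 2, 2, 2, 2, 2, 1].
Σ(ℓ_i−1) = 243−32 = 211; sign = (−1)^211 = -1.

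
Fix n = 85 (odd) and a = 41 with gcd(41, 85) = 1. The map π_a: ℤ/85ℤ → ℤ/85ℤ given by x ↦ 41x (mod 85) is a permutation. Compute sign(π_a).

Trace 1: π^k(1) = [1, 41, 66, 71, 21, 11, 26] for k=0..6.
π_41 has 10 disjoint cycles with lengths [16, 16, 16, 16, 16, 1, 1, 1, 1, 1] on {0,…,84}.
85 − 10 = 75 transpositions; sign(π) = (−1)^75 = -1.

-1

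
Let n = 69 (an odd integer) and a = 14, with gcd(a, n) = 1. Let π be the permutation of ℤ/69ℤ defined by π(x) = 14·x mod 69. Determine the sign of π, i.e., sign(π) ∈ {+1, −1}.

+1

Start at x=11: 11 → 16 → 17 → 31 → 20 → 4 → 56 → … (one orbit).
Cycle lengths of π_14 on ℤ/69ℤ: [22, 22, 22, 2, 1]; 5 cycles in total.
n − c = 69 − 5 = 64; sign = (−1)^64 = +1.
(14|69)_J = +1 (Zolotarev's lemma cross-check).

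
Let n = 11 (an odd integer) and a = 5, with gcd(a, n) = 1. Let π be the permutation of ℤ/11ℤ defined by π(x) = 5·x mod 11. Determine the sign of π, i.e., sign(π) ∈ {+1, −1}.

+1

Orbit of 1 under x↦5x: [1, 5, 3, 4, 9]… (length divides ord_11(5)).
Decompose π into cycles: lengths [5, 5, 1] (3 cycles, including the fixed point 0).
3 cycles on 11: each ℓ→(−1)^(ℓ−1), product (−1)^8 = +1.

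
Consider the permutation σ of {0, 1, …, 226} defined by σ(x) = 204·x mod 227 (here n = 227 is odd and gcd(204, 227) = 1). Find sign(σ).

Start at x=152: 152 → 136 → 50 → 212 → 118 → 10 → 224 → … (one orbit).
2 cycles of lengths [226, 1].
With 2 cycles on 227 points, sign = (−1)^{227−2} = -1.
The Jacobi symbol (204|227) = -1 (Zolotarev) agrees.

-1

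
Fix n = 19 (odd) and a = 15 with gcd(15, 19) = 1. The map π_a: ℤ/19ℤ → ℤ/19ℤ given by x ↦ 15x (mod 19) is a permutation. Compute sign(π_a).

Start at x=11: 11 → 13 → 5 → 18 → 4 → 3 → 7 → … (one orbit).
π_15 has 2 disjoint cycles with lengths [18, 1] on {0,…,18}.
Σ(ℓ_i−1) = 19−2 = 17; sign = (−1)^17 = -1.
Via Zolotarev, sign(π_{15}) = (15|19) = -1.

-1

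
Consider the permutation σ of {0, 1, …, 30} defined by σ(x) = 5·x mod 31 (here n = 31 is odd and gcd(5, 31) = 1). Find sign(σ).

Trace 5: π^k(5) = [5, 25, 1] for k=0..2.
The orbit structure of x ↦ 5x mod 31: 11 orbits of sizes [3, 3, 3, 3, 3, 3, 3, 3, 3, 3, 1].
n − c = 31 − 11 = 20; sign = (−1)^20 = +1.
(5|31)_J = +1 (Zolotarev's lemma cross-check).

+1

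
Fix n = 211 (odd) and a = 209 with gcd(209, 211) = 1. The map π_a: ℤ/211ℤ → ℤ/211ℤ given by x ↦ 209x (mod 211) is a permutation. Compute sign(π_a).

Trace 143: π^k(143) = [143, 136, 150, 122, 178, 66, 79] for k=0..6.
Decompose π into cycles: lengths [105, 105, 1] (3 cycles, including the fixed point 0).
n − c = 211 − 3 = 208; sign = (−1)^208 = +1.

+1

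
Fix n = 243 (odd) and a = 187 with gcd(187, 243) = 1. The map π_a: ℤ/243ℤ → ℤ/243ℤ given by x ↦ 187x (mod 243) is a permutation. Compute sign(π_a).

Start at x=127: 127 → 178 → 238 → 37 → 115 → 121 → 28 → … (one orbit).
π_187 has 11 disjoint cycles with lengths [81, 81, 27, 27, 9, 9, 3, 3, 1, 1, 1] on {0,…,242}.
With 11 cycles on 243 points, sign = (−1)^{243−11} = +1.

+1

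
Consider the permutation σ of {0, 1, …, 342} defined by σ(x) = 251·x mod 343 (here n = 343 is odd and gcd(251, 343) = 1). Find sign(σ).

Trace 183: π^k(183) = [183, 314, 267, 132, 204, 97, 337] for k=0..6.
Decompose π into cycles: lengths [98, 98, 98, 14, 14, 14, 2, 2, 2, 1] (10 cycles, including the fixed point 0).
Σ(ℓ_i−1) = 343−10 = 333; sign = (−1)^333 = -1.
Zolotarev: (251|343) = -1, matching the cycle-count sign.

-1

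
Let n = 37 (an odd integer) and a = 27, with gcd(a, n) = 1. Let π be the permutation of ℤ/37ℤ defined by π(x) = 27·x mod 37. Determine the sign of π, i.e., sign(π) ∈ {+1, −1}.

Start at x=26: 26 → 36 → 10 → 11 → 1 → 27 → 26 (one orbit).
7 cycles of lengths [6, 6, 6, 6, 6, 6, 1].
With 7 cycles on 37 points, sign = (−1)^{37−7} = +1.
The Jacobi symbol (27|37) = +1 (Zolotarev) agrees.

+1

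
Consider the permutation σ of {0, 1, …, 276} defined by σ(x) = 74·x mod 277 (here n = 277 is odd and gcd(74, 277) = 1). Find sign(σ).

+1

Orbit of 19 under x↦74x: [19, 21, 169, 41, 264, 146, 1]… (length divides ord_277(74)).
Cycle lengths of π_74 on ℤ/277ℤ: [46, 46, 46, 46, 46, 46, 1]; 7 cycles in total.
Σ(ℓ_i−1) = 277−7 = 270; sign = (−1)^270 = +1.
(74|277)_J = +1 (Zolotarev's lemma cross-check).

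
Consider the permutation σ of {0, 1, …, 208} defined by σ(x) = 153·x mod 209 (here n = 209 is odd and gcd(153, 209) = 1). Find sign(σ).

Orbit of 1 under x↦153x: [1, 153]… (length divides ord_209(153)).
Cycle type of π: 2×95 + 1×19; total 114 cycles.
With 114 cycles on 209 points, sign = (−1)^{209−114} = -1.
Via Zolotarev, sign(π_{153}) = (153|209) = -1.

-1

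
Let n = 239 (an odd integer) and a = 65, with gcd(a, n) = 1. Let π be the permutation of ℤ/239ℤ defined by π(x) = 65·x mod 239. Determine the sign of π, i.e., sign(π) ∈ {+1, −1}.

Orbit of 2 under x↦65x: [2, 130, 85, 28, 147, 234, 153]… (length divides ord_239(65)).
The orbit structure of x ↦ 65x mod 239: 2 orbits of sizes [238, 1].
2 cycles on 239: each ℓ→(−1)^(ℓ−1), product (−1)^237 = -1.

-1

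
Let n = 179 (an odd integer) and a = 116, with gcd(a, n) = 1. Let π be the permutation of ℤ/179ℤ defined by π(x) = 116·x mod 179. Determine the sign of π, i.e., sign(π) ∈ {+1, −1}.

Orbit of 67 under x↦116x: [67, 75, 108, 177, 126, 117, 147]… (length divides ord_179(116)).
3 cycles of lengths [89, 89, 1].
179 − 3 = 176 transpositions; sign(π) = (−1)^176 = +1.

+1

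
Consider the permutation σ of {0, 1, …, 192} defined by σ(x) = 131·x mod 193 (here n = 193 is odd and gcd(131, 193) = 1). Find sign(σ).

Trace 181: π^k(181) = [181, 165, 192, 62, 16, 166, 130] for k=0..6.
Cycle lengths of π_131 on ℤ/193ℤ: [48, 48, 48, 48, 1]; 5 cycles in total.
With 5 cycles on 193 points, sign = (−1)^{193−5} = +1.

+1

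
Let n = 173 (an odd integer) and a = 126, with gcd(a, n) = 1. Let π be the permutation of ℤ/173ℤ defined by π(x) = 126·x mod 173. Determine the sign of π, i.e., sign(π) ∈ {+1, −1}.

Orbit of 21 under x↦126x: [21, 51, 25, 36, 38, 117, 37]… (length divides ord_173(126)).
The orbit structure of x ↦ 126x mod 173: 3 orbits of sizes [86, 86, 1].
Σ(ℓ_i−1) = 173−3 = 170; sign = (−1)^170 = +1.

+1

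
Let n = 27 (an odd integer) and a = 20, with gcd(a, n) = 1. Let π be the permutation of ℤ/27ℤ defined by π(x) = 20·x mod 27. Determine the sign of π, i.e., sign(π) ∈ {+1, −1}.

Orbit of 14 under x↦20x: [14, 10, 11, 4, 26, 7, 5]… (length divides ord_27(20)).
π_20 has 4 disjoint cycles with lengths [18, 6, 2, 1] on {0,…,26}.
Σ(ℓ_i−1) = 27−4 = 23; sign = (−1)^23 = -1.
Zolotarev: (20|27) = -1, matching the cycle-count sign.

-1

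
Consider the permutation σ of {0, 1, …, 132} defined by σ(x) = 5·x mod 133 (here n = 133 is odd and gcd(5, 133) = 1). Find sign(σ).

Start at x=93: 93 → 66 → 64 → 54 → 4 → 20 → 100 → … (one orbit).
10 cycles of lengths [18, 18, 18, 18, 18, 18, 9, 9, 6, 1].
n − c = 133 − 10 = 123; sign = (−1)^123 = -1.
Zolotarev: (5|133) = -1, matching the cycle-count sign.

-1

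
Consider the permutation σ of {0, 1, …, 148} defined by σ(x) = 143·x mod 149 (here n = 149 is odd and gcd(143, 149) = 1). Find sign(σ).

Orbit of 81 under x↦143x: [81, 110, 85, 86, 80, 116, 49]… (length divides ord_149(143)).
Decompose π into cycles: lengths [74, 74, 1] (3 cycles, including the fixed point 0).
3 cycles on 149: each ℓ→(−1)^(ℓ−1), product (−1)^146 = +1.

+1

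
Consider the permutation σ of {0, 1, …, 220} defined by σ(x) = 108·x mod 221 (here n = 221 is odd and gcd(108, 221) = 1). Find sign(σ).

Trace 196: π^k(196) = [196, 173, 120, 142, 87, 114, 157] for k=0..6.
The orbit structure of x ↦ 108x mod 221: 8 orbits of sizes [48, 48, 48, 48, 16, 6, 6, 1].
With 8 cycles on 221 points, sign = (−1)^{221−8} = -1.
(108|221)_J = -1 (Zolotarev's lemma cross-check).

-1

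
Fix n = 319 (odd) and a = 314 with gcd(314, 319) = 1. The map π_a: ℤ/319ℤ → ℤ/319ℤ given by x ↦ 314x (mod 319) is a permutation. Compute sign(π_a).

Start at x=59: 59 → 24 → 199 → 281 → 190 → 7 → 284 → … (one orbit).
Decompose π into cycles: lengths [70, 70, 70, 70, 10, 7, 7, 7, 7, 1] (10 cycles, including the fixed point 0).
Σ(ℓ_i−1) = 319−10 = 309; sign = (−1)^309 = -1.

-1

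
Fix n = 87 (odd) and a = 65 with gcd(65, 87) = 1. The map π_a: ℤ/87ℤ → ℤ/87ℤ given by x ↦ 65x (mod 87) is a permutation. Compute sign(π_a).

Orbit of 59 under x↦65x: [59, 7, 20, 82, 23, 16, 83]… (length divides ord_87(65)).
Cycle lengths of π_65 on ℤ/87ℤ: [14, 14, 14, 14, 7, 7, 7, 7, 2, 1]; 10 cycles in total.
n − c = 87 − 10 = 77; sign = (−1)^77 = -1.
Via Zolotarev, sign(π_{65}) = (65|87) = -1.

-1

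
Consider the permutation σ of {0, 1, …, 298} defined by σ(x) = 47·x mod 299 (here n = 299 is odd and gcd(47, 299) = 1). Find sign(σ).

Orbit of 47 under x↦47x: [47, 116, 70, 1]… (length divides ord_299(47)).
The orbit structure of x ↦ 47x mod 299: 92 orbits of sizes [4, 4, 4, 4, 4, 4, 4, 4, 4, 4, 4, 4, 4, 4, 4, 4, 4, 4, 4, 4, 4, 4, 4, 4, 4, 4, 4, 4, 4, 4, 4, 4, 4, 4, 4, 4, 4, 4, 4, 4, 4, 4, 4, 4, 4, 4, 4, 4, 4, 4, 4, 4, 4, 4, 4, 4, 4, 4, 4, 4, 4, 4, 4, 4, 4, 4, 4, 4, 4, 1, 1, 1, 1, 1, 1, 1, 1, 1, 1, 1, 1, 1, 1, 1, 1, 1, 1, 1, 1, 1, 1, 1].
With 92 cycles on 299 points, sign = (−1)^{299−92} = -1.
Via Zolotarev, sign(π_{47}) = (47|299) = -1.

-1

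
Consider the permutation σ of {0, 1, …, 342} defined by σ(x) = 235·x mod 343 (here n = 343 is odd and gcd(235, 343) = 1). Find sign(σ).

+1

Trace 92: π^k(92) = [92, 11, 184, 22, 25, 44, 50] for k=0..6.
The orbit structure of x ↦ 235x mod 343: 7 orbits of sizes [147, 147, 21, 21, 3, 3, 1].
343 − 7 = 336 transpositions; sign(π) = (−1)^336 = +1.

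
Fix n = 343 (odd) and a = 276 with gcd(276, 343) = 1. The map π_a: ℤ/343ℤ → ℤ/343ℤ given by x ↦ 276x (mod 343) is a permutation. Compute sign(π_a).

-1

Orbit of 324 under x↦276x: [324, 244, 116, 117, 50, 80, 128]… (length divides ord_343(276)).
The orbit structure of x ↦ 276x mod 343: 16 orbits of sizes [42, 42, 42, 42, 42, 42, 42, 6, 6, 6, 6, 6, 6, 6, 6, 1].
Σ(ℓ_i−1) = 343−16 = 327; sign = (−1)^327 = -1.
Zolotarev: (276|343) = -1, matching the cycle-count sign.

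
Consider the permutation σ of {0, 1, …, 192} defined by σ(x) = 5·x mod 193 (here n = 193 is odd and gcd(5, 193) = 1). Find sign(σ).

Start at x=114: 114 → 184 → 148 → 161 → 33 → 165 → 53 → … (one orbit).
Cycle lengths of π_5 on ℤ/193ℤ: [192, 1]; 2 cycles in total.
2 cycles on 193: each ℓ→(−1)^(ℓ−1), product (−1)^191 = -1.
Via Zolotarev, sign(π_{5}) = (5|193) = -1.

-1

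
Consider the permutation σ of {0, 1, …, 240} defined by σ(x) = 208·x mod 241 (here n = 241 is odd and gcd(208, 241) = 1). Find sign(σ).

Orbit of 184 under x↦208x: [184, 194, 105, 150, 111, 193, 138]… (length divides ord_241(208)).
Cycle type of π: 80×3 + 1; total 4 cycles.
241 − 4 = 237 transpositions; sign(π) = (−1)^237 = -1.

-1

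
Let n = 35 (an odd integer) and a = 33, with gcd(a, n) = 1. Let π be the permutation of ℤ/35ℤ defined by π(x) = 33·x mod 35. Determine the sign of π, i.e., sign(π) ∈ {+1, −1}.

Trace 17: π^k(17) = [17, 1, 33, 4, 27, 16, 3] for k=0..6.
Decompose π into cycles: lengths [12, 12, 6, 4, 1] (5 cycles, including the fixed point 0).
sign(π) = (−1)^{n − #cycles} = (−1)^{35−5} = (−1)^30 = +1.

+1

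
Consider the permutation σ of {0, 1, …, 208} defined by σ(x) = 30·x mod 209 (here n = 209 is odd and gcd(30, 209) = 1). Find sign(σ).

Trace 163: π^k(163) = [163, 83, 191, 87, 102, 134, 49] for k=0..6.
14 cycles of lengths [30, 30, 30, 30, 30, 30, 10, 3, 3, 3, 3, 3, 3, 1].
14 cycles on 209: each ℓ→(−1)^(ℓ−1), product (−1)^195 = -1.
The Jacobi symbol (30|209) = -1 (Zolotarev) agrees.

-1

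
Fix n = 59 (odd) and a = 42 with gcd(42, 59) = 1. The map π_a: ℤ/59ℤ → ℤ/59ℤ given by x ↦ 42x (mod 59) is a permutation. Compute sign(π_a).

Orbit of 43 under x↦42x: [43, 36, 37, 20, 14, 57, 34]… (length divides ord_59(42)).
π_42 has 2 disjoint cycles with lengths [58, 1] on {0,…,58}.
59 − 2 = 57 transpositions; sign(π) = (−1)^57 = -1.

-1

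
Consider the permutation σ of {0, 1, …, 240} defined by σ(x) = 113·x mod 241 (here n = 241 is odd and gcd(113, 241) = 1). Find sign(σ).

Start at x=8: 8 → 181 → 209 → 240 → 128 → 4 → 211 → … (one orbit).
π_113 has 11 disjoint cycles with lengths [24, 24, 24, 24, 24, 24, 24, 24, 24, 24, 1] on {0,…,240}.
11 cycles on 241: each ℓ→(−1)^(ℓ−1), product (−1)^230 = +1.

+1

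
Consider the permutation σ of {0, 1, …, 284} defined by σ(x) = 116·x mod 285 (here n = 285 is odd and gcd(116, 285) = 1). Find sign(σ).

Start at x=16: 16 → 146 → 121 → 71 → 256 → 56 → 226 → … (one orbit).
The orbit structure of x ↦ 116x mod 285: 25 orbits of sizes [18, 18, 18, 18, 18, 18, 18, 18, 18, 18, 18, 18, 18, 18, 18, 2, 2, 2, 2, 2, 1, 1, 1, 1, 1].
Σ(ℓ_i−1) = 285−25 = 260; sign = (−1)^260 = +1.
Zolotarev: (116|285) = +1, matching the cycle-count sign.

+1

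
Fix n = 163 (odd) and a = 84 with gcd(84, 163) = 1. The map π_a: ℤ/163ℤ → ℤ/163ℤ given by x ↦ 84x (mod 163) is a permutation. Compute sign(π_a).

+1

Trace 104: π^k(104) = [104, 97, 161, 158, 69, 91, 146] for k=0..6.
3 cycles of lengths [81, 81, 1].
n − c = 163 − 3 = 160; sign = (−1)^160 = +1.
Via Zolotarev, sign(π_{84}) = (84|163) = +1.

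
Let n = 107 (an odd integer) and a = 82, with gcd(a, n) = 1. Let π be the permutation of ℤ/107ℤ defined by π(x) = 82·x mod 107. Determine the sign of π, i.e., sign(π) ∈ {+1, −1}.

-1

Orbit of 68 under x↦82x: [68, 12, 21, 10, 71, 44, 77]… (length divides ord_107(82)).
π_82 has 2 disjoint cycles with lengths [106, 1] on {0,…,106}.
2 cycles on 107: each ℓ→(−1)^(ℓ−1), product (−1)^105 = -1.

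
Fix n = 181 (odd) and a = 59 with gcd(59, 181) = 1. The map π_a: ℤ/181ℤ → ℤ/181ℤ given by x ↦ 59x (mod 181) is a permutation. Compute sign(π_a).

+1

Start at x=125: 125 → 135 → 1 → 59 → 42 → 125 (one orbit).
π_59 has 37 disjoint cycles with lengths [5, 5, 5, 5, 5, 5, 5, 5, 5, 5, 5, 5, 5, 5, 5, 5, 5, 5, 5, 5, 5, 5, 5, 5, 5, 5, 5, 5, 5, 5, 5, 5, 5, 5, 5, 5, 1] on {0,…,180}.
Σ(ℓ_i−1) = 181−37 = 144; sign = (−1)^144 = +1.
(59|181)_J = +1 (Zolotarev's lemma cross-check).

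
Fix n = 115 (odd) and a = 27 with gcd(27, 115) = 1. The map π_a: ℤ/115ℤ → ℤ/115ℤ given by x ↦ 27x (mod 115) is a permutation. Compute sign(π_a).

Start at x=73: 73 → 16 → 87 → 49 → 58 → 71 → 77 → … (one orbit).
Decompose π into cycles: lengths [44, 44, 11, 11, 4, 1] (6 cycles, including the fixed point 0).
sign(π) = (−1)^{n − #cycles} = (−1)^{115−6} = (−1)^109 = -1.

-1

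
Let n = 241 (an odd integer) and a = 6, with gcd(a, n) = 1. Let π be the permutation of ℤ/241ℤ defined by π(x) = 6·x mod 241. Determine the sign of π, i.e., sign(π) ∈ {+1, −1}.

+1

Trace 91: π^k(91) = [91, 64, 143, 135, 87, 40, 240] for k=0..6.
Cycle lengths of π_6 on ℤ/241ℤ: [20, 20, 20, 20, 20, 20, 20, 20, 20, 20, 20, 20, 1]; 13 cycles in total.
sign(π) = (−1)^{n − #cycles} = (−1)^{241−13} = (−1)^228 = +1.
(6|241)_J = +1 (Zolotarev's lemma cross-check).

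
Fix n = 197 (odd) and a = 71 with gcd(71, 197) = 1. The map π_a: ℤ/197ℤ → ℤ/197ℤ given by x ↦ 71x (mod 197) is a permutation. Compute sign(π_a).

Trace 10: π^k(10) = [10, 119, 175, 14, 9, 48, 59] for k=0..6.
2 cycles of lengths [196, 1].
Σ(ℓ_i−1) = 197−2 = 195; sign = (−1)^195 = -1.
Check: (71/197) = -1 by Zolotarev.

-1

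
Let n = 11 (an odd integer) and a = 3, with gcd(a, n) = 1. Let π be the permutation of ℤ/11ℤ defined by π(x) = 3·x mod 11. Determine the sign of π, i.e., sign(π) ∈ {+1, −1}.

+1

Start at x=5: 5 → 4 → 1 → 3 → 9 → 5 (one orbit).
Cycle type of π: 5×2 + 1; total 3 cycles.
n − c = 11 − 3 = 8; sign = (−1)^8 = +1.
Check: (3/11) = +1 by Zolotarev.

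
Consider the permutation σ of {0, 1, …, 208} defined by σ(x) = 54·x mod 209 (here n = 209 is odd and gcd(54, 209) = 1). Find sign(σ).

-1

Trace 153: π^k(153) = [153, 111, 142, 144, 43, 23, 197] for k=0..6.
Cycle type of π: 18×10 + 9×2 + 2×5 + 1; total 18 cycles.
n − c = 209 − 18 = 191; sign = (−1)^191 = -1.
Check: (54/209) = -1 by Zolotarev.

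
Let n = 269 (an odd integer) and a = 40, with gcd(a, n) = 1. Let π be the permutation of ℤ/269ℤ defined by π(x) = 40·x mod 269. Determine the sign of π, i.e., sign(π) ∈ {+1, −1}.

-1

Start at x=108: 108 → 16 → 102 → 45 → 186 → 177 → 86 → … (one orbit).
Cycle lengths of π_40 on ℤ/269ℤ: [268, 1]; 2 cycles in total.
269 − 2 = 267 transpositions; sign(π) = (−1)^267 = -1.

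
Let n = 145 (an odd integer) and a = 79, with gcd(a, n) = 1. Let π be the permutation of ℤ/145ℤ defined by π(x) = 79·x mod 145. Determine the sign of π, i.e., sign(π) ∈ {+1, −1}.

-1

Start at x=51: 51 → 114 → 16 → 104 → 96 → 44 → 141 → … (one orbit).
The orbit structure of x ↦ 79x mod 145: 8 orbits of sizes [28, 28, 28, 28, 28, 2, 2, 1].
8 cycles on 145: each ℓ→(−1)^(ℓ−1), product (−1)^137 = -1.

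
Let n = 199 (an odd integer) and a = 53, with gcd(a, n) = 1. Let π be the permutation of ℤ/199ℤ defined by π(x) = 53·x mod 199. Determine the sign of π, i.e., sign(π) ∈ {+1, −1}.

+1

Trace 65: π^k(65) = [65, 62, 102, 33, 157, 162, 29] for k=0..6.
3 cycles of lengths [99, 99, 1].
n − c = 199 − 3 = 196; sign = (−1)^196 = +1.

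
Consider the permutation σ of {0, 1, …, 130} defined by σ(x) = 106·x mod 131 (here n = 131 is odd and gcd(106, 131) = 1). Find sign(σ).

-1

Start at x=76: 76 → 65 → 78 → 15 → 18 → 74 → 115 → … (one orbit).
π_106 has 2 disjoint cycles with lengths [130, 1] on {0,…,130}.
2 cycles on 131: each ℓ→(−1)^(ℓ−1), product (−1)^129 = -1.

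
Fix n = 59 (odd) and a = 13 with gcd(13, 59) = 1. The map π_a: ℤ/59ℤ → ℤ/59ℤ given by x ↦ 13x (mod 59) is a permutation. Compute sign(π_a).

Orbit of 17 under x↦13x: [17, 44, 41, 2, 26, 43, 28]… (length divides ord_59(13)).
The orbit structure of x ↦ 13x mod 59: 2 orbits of sizes [58, 1].
n − c = 59 − 2 = 57; sign = (−1)^57 = -1.
Check: (13/59) = -1 by Zolotarev.

-1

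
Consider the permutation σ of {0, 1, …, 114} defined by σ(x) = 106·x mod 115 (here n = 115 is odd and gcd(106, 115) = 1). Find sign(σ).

Orbit of 56 under x↦106x: [56, 71, 51, 1, 106, 81, 76]… (length divides ord_115(106)).
Decompose π into cycles: lengths [22, 22, 22, 22, 22, 1, 1, 1, 1, 1] (10 cycles, including the fixed point 0).
n − c = 115 − 10 = 105; sign = (−1)^105 = -1.
Check: (106/115) = -1 by Zolotarev.

-1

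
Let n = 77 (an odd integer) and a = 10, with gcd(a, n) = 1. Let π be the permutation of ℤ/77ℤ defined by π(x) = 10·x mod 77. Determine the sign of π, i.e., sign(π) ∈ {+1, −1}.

+1

Trace 23: π^k(23) = [23, 76, 67, 54, 1, 10] for k=0..5.
17 cycles of lengths [6, 6, 6, 6, 6, 6, 6, 6, 6, 6, 6, 2, 2, 2, 2, 2, 1].
17 cycles on 77: each ℓ→(−1)^(ℓ−1), product (−1)^60 = +1.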